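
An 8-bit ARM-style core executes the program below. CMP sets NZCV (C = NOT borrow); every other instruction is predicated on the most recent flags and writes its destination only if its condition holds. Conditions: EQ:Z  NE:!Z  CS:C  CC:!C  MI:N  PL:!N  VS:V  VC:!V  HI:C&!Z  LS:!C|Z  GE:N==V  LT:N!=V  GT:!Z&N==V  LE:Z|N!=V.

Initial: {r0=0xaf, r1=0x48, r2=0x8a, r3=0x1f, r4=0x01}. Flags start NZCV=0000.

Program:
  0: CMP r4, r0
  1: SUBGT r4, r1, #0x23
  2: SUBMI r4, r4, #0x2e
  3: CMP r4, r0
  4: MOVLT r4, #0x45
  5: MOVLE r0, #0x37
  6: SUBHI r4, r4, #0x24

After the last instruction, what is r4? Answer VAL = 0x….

VAL = 0x25

0: ✓ CMP  NZCV=0000
1: ✓ SUBGT  r4←0x25
2: · SUBMI
3: ✓ CMP  NZCV=0000
4: · MOVLT
5: · MOVLE
6: · SUBHI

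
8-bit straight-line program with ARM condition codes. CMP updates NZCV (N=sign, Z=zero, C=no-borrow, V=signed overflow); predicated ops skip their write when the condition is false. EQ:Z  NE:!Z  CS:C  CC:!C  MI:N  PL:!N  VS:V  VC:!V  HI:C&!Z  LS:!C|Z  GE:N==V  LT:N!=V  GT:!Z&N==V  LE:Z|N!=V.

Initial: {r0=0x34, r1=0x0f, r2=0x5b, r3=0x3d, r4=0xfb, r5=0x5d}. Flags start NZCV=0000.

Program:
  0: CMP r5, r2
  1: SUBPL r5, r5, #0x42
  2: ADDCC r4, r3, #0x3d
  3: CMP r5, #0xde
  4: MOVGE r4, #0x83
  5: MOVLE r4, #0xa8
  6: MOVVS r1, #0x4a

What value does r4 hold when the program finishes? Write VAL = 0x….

0: ✓ CMP  NZCV=0010
1: ✓ SUBPL  r5←0x1b
2: · ADDCC
3: ✓ CMP  NZCV=0000
4: ✓ MOVGE  r4←0x83
5: · MOVLE
6: · MOVVS

VAL = 0x83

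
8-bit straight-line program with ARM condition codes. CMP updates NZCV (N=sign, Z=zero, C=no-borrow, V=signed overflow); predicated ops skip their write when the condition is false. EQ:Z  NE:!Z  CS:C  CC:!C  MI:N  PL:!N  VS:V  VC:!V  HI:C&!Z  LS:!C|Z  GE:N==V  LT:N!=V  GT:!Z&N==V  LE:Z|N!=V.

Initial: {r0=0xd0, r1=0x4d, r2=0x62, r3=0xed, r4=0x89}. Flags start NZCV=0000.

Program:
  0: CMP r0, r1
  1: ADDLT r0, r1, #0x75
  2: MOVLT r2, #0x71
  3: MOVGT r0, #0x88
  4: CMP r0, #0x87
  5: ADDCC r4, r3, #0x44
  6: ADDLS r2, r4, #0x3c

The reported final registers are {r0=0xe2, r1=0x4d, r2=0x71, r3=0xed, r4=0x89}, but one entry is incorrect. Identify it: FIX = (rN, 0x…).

[0] flags=1010 → (cmp)
[1] flags=1010 LT?T → r0=0xc2
[2] flags=1010 LT?T → r2=0x71
[3] flags=1010 GT?F → skip
[4] flags=0010 → (cmp)
[5] flags=0010 CC?F → skip
[6] flags=0010 LS?F → skip

FIX = (r0, 0xc2)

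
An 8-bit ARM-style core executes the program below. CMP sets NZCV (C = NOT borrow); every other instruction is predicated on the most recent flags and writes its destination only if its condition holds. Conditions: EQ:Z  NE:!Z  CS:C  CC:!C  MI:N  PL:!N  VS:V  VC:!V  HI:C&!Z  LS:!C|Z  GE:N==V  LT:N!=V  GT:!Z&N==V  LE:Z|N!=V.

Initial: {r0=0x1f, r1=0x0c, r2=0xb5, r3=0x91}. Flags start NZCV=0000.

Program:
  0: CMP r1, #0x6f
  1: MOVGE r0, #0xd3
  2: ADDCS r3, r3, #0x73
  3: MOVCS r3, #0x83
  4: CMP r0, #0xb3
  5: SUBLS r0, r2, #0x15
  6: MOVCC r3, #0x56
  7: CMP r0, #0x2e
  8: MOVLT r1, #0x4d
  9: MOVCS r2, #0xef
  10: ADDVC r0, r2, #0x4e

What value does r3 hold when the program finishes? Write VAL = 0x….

[0] flags=1000 → (cmp)
[1] flags=1000 GE?F → skip
[2] flags=1000 CS?F → skip
[3] flags=1000 CS?F → skip
[4] flags=0000 → (cmp)
[5] flags=0000 LS?T → r0=0xa0
[6] flags=0000 CC?T → r3=0x56
[7] flags=0011 → (cmp)
[8] flags=0011 LT?T → r1=0x4d
[9] flags=0011 CS?T → r2=0xef
[10] flags=0011 VC?F → skip

VAL = 0x56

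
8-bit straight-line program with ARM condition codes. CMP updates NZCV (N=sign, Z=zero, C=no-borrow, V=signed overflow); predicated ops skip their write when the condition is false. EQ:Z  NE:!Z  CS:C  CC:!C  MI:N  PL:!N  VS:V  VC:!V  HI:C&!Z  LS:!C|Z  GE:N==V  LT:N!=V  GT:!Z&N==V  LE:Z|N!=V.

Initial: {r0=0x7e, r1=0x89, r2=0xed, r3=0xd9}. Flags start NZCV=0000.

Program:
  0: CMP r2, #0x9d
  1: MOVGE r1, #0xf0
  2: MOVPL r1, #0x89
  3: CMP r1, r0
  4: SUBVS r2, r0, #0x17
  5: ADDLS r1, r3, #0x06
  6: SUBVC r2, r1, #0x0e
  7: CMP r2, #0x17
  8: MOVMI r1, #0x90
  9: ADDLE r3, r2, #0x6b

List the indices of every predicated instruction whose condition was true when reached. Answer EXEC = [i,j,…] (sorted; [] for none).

EXEC = [1,2,4]

0: ✓ CMP  NZCV=0010
1: ✓ MOVGE  r1←0xf0
2: ✓ MOVPL  r1←0x89
3: ✓ CMP  NZCV=0011
4: ✓ SUBVS  r2←0x67
5: · ADDLS
6: · SUBVC
7: ✓ CMP  NZCV=0010
8: · MOVMI
9: · ADDLE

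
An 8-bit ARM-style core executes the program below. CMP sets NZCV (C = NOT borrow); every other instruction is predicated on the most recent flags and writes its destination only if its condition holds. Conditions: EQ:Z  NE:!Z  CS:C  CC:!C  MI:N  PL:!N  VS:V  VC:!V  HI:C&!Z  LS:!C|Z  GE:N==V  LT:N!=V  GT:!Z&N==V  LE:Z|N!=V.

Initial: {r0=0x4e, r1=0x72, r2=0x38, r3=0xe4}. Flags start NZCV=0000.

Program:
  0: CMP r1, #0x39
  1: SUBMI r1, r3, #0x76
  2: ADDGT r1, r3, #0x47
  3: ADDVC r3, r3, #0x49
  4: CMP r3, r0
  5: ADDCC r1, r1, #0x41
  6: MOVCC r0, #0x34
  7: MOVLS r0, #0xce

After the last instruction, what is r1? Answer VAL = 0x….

[0] flags=0010 → (cmp)
[1] flags=0010 MI?F → skip
[2] flags=0010 GT?T → r1=0x2b
[3] flags=0010 VC?T → r3=0x2d
[4] flags=1000 → (cmp)
[5] flags=1000 CC?T → r1=0x6c
[6] flags=1000 CC?T → r0=0x34
[7] flags=1000 LS?T → r0=0xce

VAL = 0x6c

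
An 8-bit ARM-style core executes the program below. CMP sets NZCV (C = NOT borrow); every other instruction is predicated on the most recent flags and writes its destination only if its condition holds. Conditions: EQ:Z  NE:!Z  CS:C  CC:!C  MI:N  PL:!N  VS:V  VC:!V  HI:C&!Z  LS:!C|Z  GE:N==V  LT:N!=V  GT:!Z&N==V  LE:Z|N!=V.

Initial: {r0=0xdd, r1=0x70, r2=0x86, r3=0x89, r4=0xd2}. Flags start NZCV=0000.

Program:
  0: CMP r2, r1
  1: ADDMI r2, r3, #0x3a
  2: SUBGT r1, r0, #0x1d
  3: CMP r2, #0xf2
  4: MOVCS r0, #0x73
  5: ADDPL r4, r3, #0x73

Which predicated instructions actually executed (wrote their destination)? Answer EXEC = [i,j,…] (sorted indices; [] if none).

EXEC = []

0: ✓ CMP  NZCV=0011
1: · ADDMI
2: · SUBGT
3: ✓ CMP  NZCV=1000
4: · MOVCS
5: · ADDPL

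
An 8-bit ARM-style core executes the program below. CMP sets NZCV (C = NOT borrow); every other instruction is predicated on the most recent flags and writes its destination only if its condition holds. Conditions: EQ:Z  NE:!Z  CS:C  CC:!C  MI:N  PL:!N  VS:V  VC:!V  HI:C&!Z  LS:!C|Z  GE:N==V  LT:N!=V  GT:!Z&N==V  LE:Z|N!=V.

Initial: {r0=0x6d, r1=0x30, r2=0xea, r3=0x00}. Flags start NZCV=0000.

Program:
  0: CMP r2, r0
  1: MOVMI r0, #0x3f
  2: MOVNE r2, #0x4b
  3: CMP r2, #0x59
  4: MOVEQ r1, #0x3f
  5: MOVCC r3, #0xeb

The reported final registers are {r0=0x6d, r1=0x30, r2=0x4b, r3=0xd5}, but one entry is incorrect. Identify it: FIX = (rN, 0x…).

0: ✓ CMP  NZCV=0011
1: · MOVMI
2: ✓ MOVNE  r2←0x4b
3: ✓ CMP  NZCV=1000
4: · MOVEQ
5: ✓ MOVCC  r3←0xeb

FIX = (r3, 0xeb)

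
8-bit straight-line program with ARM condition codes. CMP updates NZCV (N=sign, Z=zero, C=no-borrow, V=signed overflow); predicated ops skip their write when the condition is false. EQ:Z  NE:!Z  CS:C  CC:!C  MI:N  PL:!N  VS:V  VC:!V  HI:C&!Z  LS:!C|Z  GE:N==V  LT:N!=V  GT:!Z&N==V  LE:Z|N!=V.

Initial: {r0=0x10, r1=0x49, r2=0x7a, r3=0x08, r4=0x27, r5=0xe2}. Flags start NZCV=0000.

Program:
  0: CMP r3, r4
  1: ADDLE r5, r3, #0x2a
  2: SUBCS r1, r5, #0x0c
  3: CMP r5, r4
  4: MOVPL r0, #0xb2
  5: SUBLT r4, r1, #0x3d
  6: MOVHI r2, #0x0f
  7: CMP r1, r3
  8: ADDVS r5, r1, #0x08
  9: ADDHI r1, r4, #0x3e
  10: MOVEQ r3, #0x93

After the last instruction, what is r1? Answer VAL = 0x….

VAL = 0x65

[0] flags=1000 → (cmp)
[1] flags=1000 LE?T → r5=0x32
[2] flags=1000 CS?F → skip
[3] flags=0010 → (cmp)
[4] flags=0010 PL?T → r0=0xb2
[5] flags=0010 LT?F → skip
[6] flags=0010 HI?T → r2=0x0f
[7] flags=0010 → (cmp)
[8] flags=0010 VS?F → skip
[9] flags=0010 HI?T → r1=0x65
[10] flags=0010 EQ?F → skip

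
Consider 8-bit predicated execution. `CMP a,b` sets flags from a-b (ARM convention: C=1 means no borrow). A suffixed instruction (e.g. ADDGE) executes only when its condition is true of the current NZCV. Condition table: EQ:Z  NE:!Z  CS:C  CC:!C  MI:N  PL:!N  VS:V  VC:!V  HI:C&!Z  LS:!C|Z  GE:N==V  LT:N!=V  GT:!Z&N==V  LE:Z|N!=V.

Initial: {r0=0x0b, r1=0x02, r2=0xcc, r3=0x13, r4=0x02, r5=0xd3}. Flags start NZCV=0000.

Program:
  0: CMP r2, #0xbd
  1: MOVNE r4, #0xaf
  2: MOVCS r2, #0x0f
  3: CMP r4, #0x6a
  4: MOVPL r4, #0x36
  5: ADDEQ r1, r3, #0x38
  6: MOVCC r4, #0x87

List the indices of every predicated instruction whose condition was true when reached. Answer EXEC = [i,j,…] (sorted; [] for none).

EXEC = [1,2,4]

[0] flags=0010 → (cmp)
[1] flags=0010 NE?T → r4=0xaf
[2] flags=0010 CS?T → r2=0x0f
[3] flags=0011 → (cmp)
[4] flags=0011 PL?T → r4=0x36
[5] flags=0011 EQ?F → skip
[6] flags=0011 CC?F → skip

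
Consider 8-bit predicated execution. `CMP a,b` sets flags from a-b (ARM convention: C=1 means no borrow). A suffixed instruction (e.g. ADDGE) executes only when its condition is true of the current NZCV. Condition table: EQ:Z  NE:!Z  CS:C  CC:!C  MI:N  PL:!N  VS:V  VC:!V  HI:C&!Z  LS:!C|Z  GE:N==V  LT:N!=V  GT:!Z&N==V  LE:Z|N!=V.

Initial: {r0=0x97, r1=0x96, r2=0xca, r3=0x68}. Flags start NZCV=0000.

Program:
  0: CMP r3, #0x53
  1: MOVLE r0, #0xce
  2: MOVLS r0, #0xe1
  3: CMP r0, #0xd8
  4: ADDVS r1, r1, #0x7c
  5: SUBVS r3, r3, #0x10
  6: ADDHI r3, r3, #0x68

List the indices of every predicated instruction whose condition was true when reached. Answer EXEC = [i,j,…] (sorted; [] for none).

EXEC = []

0: ✓ CMP  NZCV=0010
1: · MOVLE
2: · MOVLS
3: ✓ CMP  NZCV=1000
4: · ADDVS
5: · SUBVS
6: · ADDHI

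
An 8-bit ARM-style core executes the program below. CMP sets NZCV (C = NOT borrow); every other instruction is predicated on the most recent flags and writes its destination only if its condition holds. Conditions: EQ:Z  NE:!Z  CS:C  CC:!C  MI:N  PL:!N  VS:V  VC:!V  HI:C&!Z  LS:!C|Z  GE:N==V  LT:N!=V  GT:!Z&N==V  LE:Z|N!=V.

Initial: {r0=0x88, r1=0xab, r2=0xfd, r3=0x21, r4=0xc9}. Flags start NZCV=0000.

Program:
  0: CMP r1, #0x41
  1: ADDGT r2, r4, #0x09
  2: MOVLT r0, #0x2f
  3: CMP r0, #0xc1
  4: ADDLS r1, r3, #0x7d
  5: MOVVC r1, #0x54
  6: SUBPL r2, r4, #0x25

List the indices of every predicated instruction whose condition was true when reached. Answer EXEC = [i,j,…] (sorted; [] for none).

0: ✓ CMP  NZCV=0011
1: · ADDGT
2: ✓ MOVLT  r0←0x2f
3: ✓ CMP  NZCV=0000
4: ✓ ADDLS  r1←0x9e
5: ✓ MOVVC  r1←0x54
6: ✓ SUBPL  r2←0xa4

EXEC = [2,4,5,6]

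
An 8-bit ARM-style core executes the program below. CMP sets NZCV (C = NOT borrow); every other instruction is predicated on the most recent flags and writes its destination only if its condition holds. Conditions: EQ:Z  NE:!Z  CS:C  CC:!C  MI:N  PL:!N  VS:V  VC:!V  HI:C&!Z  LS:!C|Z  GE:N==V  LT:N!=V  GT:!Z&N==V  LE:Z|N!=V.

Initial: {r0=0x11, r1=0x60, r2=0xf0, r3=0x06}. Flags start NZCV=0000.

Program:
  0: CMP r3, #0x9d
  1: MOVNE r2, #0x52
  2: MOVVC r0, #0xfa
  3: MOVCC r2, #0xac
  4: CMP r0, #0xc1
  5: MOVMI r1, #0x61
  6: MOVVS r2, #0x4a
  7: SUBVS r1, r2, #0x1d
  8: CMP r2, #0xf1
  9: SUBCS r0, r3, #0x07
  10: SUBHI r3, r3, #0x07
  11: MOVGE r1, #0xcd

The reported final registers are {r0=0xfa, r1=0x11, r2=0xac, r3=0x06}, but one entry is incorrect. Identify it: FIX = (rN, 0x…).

FIX = (r1, 0x60)

0: ✓ CMP  NZCV=0000
1: ✓ MOVNE  r2←0x52
2: ✓ MOVVC  r0←0xfa
3: ✓ MOVCC  r2←0xac
4: ✓ CMP  NZCV=0010
5: · MOVMI
6: · MOVVS
7: · SUBVS
8: ✓ CMP  NZCV=1000
9: · SUBCS
10: · SUBHI
11: · MOVGE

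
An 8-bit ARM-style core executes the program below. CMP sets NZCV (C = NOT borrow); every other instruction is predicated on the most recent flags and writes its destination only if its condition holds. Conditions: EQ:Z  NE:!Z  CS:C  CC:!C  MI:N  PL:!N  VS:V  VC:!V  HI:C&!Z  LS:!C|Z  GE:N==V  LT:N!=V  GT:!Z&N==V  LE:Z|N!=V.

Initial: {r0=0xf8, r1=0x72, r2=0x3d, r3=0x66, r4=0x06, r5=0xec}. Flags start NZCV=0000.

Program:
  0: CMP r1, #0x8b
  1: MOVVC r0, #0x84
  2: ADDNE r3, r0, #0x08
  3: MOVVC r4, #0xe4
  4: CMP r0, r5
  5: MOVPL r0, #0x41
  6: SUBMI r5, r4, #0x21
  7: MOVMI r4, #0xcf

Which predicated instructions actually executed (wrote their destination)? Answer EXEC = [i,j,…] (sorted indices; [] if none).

0: ✓ CMP  NZCV=1001
1: · MOVVC
2: ✓ ADDNE  r3←0x00
3: · MOVVC
4: ✓ CMP  NZCV=0010
5: ✓ MOVPL  r0←0x41
6: · SUBMI
7: · MOVMI

EXEC = [2,5]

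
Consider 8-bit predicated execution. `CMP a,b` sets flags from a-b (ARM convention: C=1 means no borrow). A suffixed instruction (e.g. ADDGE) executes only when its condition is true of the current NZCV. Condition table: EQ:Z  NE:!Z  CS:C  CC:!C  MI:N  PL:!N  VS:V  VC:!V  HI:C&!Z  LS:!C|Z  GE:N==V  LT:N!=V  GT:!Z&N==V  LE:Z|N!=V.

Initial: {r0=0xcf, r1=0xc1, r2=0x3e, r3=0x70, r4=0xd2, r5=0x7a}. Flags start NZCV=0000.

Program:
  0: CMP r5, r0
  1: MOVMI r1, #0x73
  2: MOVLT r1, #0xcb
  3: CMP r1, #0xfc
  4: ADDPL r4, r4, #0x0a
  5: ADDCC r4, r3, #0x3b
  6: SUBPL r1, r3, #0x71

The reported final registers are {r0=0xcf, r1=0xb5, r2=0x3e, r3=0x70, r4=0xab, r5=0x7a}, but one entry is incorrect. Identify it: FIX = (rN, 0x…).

[0] flags=1001 → (cmp)
[1] flags=1001 MI?T → r1=0x73
[2] flags=1001 LT?F → skip
[3] flags=0000 → (cmp)
[4] flags=0000 PL?T → r4=0xdc
[5] flags=0000 CC?T → r4=0xab
[6] flags=0000 PL?T → r1=0xff

FIX = (r1, 0xff)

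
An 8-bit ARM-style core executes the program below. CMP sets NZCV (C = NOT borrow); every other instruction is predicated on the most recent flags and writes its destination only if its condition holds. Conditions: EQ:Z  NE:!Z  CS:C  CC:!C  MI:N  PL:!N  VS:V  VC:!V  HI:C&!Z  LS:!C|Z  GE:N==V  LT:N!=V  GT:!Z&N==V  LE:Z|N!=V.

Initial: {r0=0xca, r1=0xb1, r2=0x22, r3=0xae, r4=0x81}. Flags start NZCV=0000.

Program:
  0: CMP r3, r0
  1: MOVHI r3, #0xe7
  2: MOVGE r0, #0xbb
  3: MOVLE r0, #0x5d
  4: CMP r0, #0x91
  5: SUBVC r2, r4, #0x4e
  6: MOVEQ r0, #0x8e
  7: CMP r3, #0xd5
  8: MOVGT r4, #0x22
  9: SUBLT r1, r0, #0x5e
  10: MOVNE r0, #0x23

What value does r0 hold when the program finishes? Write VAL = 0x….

VAL = 0x23

0: ✓ CMP  NZCV=1000
1: · MOVHI
2: · MOVGE
3: ✓ MOVLE  r0←0x5d
4: ✓ CMP  NZCV=1001
5: · SUBVC
6: · MOVEQ
7: ✓ CMP  NZCV=1000
8: · MOVGT
9: ✓ SUBLT  r1←0xff
10: ✓ MOVNE  r0←0x23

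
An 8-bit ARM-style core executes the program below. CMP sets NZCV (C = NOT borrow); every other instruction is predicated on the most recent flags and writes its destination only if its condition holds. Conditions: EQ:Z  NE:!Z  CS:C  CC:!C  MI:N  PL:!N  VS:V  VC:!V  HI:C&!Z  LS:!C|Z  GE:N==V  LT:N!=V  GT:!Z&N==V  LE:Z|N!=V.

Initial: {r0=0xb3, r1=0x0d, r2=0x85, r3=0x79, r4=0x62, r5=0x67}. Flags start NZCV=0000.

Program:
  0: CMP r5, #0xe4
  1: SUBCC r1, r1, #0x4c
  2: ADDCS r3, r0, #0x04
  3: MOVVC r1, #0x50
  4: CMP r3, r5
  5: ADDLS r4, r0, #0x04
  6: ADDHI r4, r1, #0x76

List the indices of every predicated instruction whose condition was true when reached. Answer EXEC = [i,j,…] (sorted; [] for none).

EXEC = [1,6]

[0] flags=1001 → (cmp)
[1] flags=1001 CC?T → r1=0xc1
[2] flags=1001 CS?F → skip
[3] flags=1001 VC?F → skip
[4] flags=0010 → (cmp)
[5] flags=0010 LS?F → skip
[6] flags=0010 HI?T → r4=0x37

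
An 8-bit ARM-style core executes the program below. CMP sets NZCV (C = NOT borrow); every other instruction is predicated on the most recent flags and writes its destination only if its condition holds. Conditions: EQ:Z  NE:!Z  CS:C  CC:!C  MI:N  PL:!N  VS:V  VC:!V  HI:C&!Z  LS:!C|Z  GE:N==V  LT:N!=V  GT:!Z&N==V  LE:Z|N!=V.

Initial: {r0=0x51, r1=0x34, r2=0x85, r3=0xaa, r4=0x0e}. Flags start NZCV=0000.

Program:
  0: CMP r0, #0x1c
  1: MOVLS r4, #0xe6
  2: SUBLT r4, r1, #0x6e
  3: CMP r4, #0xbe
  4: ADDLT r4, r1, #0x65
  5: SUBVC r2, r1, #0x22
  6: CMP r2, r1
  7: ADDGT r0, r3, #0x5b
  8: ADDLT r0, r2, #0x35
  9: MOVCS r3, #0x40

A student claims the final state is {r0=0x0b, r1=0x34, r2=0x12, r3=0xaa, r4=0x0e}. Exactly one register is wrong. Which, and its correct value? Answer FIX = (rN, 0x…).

[0] flags=0010 → (cmp)
[1] flags=0010 LS?F → skip
[2] flags=0010 LT?F → skip
[3] flags=0000 → (cmp)
[4] flags=0000 LT?F → skip
[5] flags=0000 VC?T → r2=0x12
[6] flags=1000 → (cmp)
[7] flags=1000 GT?F → skip
[8] flags=1000 LT?T → r0=0x47
[9] flags=1000 CS?F → skip

FIX = (r0, 0x47)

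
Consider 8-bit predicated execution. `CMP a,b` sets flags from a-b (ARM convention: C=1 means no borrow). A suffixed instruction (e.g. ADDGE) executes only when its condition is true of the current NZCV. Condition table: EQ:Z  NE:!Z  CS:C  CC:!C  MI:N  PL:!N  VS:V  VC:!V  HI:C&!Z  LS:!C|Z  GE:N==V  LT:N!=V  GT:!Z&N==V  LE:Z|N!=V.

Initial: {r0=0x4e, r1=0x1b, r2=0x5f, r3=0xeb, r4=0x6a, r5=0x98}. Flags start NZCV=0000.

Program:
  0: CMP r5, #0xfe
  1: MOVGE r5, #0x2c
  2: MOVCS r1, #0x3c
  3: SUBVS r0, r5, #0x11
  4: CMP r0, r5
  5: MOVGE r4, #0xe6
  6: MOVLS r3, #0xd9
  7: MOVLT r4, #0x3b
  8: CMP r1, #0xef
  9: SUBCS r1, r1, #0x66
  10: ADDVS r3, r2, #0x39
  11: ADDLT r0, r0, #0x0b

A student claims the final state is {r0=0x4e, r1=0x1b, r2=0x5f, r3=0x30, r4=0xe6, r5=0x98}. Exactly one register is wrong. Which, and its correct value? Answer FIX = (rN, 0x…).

FIX = (r3, 0xd9)

[0] flags=1000 → (cmp)
[1] flags=1000 GE?F → skip
[2] flags=1000 CS?F → skip
[3] flags=1000 VS?F → skip
[4] flags=1001 → (cmp)
[5] flags=1001 GE?T → r4=0xe6
[6] flags=1001 LS?T → r3=0xd9
[7] flags=1001 LT?F → skip
[8] flags=0000 → (cmp)
[9] flags=0000 CS?F → skip
[10] flags=0000 VS?F → skip
[11] flags=0000 LT?F → skip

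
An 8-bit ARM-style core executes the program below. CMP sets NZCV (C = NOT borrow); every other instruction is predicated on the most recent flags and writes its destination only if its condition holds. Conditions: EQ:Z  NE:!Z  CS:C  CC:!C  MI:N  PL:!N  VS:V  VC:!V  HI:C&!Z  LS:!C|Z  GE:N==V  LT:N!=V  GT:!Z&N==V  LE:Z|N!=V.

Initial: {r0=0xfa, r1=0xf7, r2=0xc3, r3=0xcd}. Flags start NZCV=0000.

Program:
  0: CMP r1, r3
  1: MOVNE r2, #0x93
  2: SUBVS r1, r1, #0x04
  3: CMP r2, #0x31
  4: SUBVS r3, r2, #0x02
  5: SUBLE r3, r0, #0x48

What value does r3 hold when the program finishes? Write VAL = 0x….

VAL = 0xb2

[0] flags=0010 → (cmp)
[1] flags=0010 NE?T → r2=0x93
[2] flags=0010 VS?F → skip
[3] flags=0011 → (cmp)
[4] flags=0011 VS?T → r3=0x91
[5] flags=0011 LE?T → r3=0xb2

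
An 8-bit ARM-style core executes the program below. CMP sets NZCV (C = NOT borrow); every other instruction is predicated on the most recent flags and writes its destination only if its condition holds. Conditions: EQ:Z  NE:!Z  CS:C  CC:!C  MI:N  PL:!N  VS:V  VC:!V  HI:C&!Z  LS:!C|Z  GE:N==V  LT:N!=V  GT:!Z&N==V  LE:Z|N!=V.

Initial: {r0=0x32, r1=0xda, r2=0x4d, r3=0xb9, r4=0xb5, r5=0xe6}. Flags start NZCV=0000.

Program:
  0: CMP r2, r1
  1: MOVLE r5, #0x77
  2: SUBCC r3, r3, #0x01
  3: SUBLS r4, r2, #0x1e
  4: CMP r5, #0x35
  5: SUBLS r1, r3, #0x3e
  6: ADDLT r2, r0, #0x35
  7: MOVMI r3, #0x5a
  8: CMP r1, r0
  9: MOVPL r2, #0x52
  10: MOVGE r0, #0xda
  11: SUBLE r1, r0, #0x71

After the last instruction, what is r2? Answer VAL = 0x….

VAL = 0x67

0: ✓ CMP  NZCV=0000
1: · MOVLE
2: ✓ SUBCC  r3←0xb8
3: ✓ SUBLS  r4←0x2f
4: ✓ CMP  NZCV=1010
5: · SUBLS
6: ✓ ADDLT  r2←0x67
7: ✓ MOVMI  r3←0x5a
8: ✓ CMP  NZCV=1010
9: · MOVPL
10: · MOVGE
11: ✓ SUBLE  r1←0xc1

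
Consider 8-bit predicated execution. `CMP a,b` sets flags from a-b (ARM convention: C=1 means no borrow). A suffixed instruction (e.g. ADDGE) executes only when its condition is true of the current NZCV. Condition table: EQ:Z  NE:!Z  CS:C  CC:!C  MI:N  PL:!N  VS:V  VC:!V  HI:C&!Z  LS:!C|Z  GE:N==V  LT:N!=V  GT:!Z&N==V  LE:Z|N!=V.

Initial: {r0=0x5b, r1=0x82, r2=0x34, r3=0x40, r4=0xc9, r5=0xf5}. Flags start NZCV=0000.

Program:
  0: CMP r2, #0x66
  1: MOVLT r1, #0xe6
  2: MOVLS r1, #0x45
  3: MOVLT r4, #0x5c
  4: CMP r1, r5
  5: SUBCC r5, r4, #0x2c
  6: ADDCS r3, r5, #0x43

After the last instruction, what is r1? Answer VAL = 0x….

VAL = 0x45

[0] flags=1000 → (cmp)
[1] flags=1000 LT?T → r1=0xe6
[2] flags=1000 LS?T → r1=0x45
[3] flags=1000 LT?T → r4=0x5c
[4] flags=0000 → (cmp)
[5] flags=0000 CC?T → r5=0x30
[6] flags=0000 CS?F → skip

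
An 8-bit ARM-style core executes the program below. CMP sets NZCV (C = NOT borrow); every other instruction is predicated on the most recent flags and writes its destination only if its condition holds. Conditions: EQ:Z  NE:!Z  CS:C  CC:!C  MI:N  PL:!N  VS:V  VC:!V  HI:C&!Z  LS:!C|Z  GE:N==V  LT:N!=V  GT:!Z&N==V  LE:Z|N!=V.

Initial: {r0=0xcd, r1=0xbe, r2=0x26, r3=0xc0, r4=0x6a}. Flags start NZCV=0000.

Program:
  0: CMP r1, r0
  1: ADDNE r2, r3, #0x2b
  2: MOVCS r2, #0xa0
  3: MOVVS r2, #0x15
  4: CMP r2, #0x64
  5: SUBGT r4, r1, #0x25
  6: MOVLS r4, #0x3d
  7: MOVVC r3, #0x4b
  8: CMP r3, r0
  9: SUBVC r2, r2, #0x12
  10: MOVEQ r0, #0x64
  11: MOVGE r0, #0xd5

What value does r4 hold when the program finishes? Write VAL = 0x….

0: ✓ CMP  NZCV=1000
1: ✓ ADDNE  r2←0xeb
2: · MOVCS
3: · MOVVS
4: ✓ CMP  NZCV=1010
5: · SUBGT
6: · MOVLS
7: ✓ MOVVC  r3←0x4b
8: ✓ CMP  NZCV=0000
9: ✓ SUBVC  r2←0xd9
10: · MOVEQ
11: ✓ MOVGE  r0←0xd5

VAL = 0x6a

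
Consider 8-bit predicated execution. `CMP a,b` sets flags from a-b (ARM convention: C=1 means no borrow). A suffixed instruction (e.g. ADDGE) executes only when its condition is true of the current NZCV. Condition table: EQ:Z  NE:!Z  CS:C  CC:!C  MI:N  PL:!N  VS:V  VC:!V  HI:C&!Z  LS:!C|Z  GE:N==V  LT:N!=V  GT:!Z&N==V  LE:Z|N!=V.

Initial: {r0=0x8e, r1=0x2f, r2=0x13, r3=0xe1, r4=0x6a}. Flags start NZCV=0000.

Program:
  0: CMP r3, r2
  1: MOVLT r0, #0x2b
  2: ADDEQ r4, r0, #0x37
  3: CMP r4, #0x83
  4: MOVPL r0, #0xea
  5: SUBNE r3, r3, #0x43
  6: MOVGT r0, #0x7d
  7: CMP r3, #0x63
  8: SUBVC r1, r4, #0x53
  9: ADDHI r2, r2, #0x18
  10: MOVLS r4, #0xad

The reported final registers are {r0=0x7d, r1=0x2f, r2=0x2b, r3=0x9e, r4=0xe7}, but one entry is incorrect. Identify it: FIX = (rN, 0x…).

[0] flags=1010 → (cmp)
[1] flags=1010 LT?T → r0=0x2b
[2] flags=1010 EQ?F → skip
[3] flags=1001 → (cmp)
[4] flags=1001 PL?F → skip
[5] flags=1001 NE?T → r3=0x9e
[6] flags=1001 GT?T → r0=0x7d
[7] flags=0011 → (cmp)
[8] flags=0011 VC?F → skip
[9] flags=0011 HI?T → r2=0x2b
[10] flags=0011 LS?F → skip

FIX = (r4, 0x6a)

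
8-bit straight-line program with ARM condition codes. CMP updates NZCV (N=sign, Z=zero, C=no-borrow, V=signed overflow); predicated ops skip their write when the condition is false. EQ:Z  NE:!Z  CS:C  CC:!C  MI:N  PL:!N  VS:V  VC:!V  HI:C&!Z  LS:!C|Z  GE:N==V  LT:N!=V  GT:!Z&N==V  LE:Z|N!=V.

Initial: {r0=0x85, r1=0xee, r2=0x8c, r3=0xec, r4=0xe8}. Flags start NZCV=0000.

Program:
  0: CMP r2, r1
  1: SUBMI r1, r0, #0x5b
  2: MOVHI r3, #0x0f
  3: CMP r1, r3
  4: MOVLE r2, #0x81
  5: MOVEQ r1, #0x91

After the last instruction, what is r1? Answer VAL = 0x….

0: ✓ CMP  NZCV=1000
1: ✓ SUBMI  r1←0x2a
2: · MOVHI
3: ✓ CMP  NZCV=0000
4: · MOVLE
5: · MOVEQ

VAL = 0x2a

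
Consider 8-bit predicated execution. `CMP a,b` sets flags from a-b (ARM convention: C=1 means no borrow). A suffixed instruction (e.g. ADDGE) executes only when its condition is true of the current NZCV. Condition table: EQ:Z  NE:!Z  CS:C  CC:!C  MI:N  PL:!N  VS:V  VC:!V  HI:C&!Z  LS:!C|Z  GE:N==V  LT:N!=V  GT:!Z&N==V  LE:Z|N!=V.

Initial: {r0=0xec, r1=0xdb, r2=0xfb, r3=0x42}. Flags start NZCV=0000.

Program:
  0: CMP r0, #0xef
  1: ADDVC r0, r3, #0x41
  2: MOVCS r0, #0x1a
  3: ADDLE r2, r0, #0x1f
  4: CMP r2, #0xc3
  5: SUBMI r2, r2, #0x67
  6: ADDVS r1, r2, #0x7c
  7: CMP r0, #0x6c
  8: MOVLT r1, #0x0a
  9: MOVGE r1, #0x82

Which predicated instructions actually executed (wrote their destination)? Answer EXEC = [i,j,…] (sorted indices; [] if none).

[0] flags=1000 → (cmp)
[1] flags=1000 VC?T → r0=0x83
[2] flags=1000 CS?F → skip
[3] flags=1000 LE?T → r2=0xa2
[4] flags=1000 → (cmp)
[5] flags=1000 MI?T → r2=0x3b
[6] flags=1000 VS?F → skip
[7] flags=0011 → (cmp)
[8] flags=0011 LT?T → r1=0x0a
[9] flags=0011 GE?F → skip

EXEC = [1,3,5,8]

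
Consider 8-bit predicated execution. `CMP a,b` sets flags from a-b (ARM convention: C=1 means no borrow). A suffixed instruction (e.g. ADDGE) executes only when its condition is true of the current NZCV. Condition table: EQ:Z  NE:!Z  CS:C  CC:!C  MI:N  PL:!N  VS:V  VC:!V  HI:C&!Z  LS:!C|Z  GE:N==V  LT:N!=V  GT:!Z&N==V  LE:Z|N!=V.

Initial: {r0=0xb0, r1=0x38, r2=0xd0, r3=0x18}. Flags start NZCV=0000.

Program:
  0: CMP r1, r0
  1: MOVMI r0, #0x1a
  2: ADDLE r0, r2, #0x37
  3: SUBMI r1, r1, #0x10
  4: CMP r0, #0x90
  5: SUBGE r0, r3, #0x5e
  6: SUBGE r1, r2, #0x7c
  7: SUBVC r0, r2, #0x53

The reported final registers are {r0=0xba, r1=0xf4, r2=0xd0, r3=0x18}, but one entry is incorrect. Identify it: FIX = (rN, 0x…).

[0] flags=1001 → (cmp)
[1] flags=1001 MI?T → r0=0x1a
[2] flags=1001 LE?F → skip
[3] flags=1001 MI?T → r1=0x28
[4] flags=1001 → (cmp)
[5] flags=1001 GE?T → r0=0xba
[6] flags=1001 GE?T → r1=0x54
[7] flags=1001 VC?F → skip

FIX = (r1, 0x54)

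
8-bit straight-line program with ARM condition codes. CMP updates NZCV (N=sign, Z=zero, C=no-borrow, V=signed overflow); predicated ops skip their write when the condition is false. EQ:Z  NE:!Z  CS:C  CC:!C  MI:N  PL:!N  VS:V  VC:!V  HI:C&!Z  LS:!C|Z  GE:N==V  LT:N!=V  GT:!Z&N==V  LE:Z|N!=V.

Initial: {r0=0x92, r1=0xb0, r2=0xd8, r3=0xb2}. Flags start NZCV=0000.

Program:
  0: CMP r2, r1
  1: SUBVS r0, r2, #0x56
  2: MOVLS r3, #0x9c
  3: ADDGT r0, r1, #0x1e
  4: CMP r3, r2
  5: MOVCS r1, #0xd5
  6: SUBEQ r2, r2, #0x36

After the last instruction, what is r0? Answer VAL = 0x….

[0] flags=0010 → (cmp)
[1] flags=0010 VS?F → skip
[2] flags=0010 LS?F → skip
[3] flags=0010 GT?T → r0=0xce
[4] flags=1000 → (cmp)
[5] flags=1000 CS?F → skip
[6] flags=1000 EQ?F → skip

VAL = 0xce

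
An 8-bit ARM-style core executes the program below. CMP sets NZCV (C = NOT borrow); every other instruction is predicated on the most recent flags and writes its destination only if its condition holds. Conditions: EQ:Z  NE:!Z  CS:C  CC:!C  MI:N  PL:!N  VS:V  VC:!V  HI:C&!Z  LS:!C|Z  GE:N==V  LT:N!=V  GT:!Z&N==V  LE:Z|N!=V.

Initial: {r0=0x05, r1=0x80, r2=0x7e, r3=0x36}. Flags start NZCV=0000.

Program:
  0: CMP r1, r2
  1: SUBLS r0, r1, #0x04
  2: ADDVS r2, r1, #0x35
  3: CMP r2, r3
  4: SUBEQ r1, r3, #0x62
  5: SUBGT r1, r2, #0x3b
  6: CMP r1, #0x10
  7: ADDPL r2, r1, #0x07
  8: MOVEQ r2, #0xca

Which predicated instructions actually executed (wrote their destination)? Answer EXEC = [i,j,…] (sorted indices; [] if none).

EXEC = [2,7]

[0] flags=0011 → (cmp)
[1] flags=0011 LS?F → skip
[2] flags=0011 VS?T → r2=0xb5
[3] flags=0011 → (cmp)
[4] flags=0011 EQ?F → skip
[5] flags=0011 GT?F → skip
[6] flags=0011 → (cmp)
[7] flags=0011 PL?T → r2=0x87
[8] flags=0011 EQ?F → skip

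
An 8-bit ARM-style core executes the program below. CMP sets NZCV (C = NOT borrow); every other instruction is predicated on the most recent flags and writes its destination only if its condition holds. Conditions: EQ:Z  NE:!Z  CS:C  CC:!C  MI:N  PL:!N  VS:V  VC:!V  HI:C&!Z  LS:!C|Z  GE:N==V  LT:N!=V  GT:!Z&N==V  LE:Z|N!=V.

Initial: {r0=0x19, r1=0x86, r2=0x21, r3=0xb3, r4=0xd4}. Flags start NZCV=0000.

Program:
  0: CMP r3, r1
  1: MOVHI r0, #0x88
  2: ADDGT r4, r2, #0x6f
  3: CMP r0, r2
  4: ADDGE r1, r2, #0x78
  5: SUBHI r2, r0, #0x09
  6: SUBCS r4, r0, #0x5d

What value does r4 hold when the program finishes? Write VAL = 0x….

0: ✓ CMP  NZCV=0010
1: ✓ MOVHI  r0←0x88
2: ✓ ADDGT  r4←0x90
3: ✓ CMP  NZCV=0011
4: · ADDGE
5: ✓ SUBHI  r2←0x7f
6: ✓ SUBCS  r4←0x2b

VAL = 0x2b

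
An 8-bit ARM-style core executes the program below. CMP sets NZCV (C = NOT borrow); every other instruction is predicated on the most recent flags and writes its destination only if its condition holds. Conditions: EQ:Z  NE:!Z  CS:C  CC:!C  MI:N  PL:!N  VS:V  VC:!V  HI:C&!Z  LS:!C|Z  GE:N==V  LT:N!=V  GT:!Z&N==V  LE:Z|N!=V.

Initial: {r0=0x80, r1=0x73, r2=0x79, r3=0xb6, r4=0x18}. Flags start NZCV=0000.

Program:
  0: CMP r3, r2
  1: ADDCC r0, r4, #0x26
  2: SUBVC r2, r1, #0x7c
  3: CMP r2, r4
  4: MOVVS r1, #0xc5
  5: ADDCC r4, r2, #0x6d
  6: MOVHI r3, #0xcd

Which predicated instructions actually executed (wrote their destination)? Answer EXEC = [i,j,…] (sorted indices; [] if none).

0: ✓ CMP  NZCV=0011
1: · ADDCC
2: · SUBVC
3: ✓ CMP  NZCV=0010
4: · MOVVS
5: · ADDCC
6: ✓ MOVHI  r3←0xcd

EXEC = [6]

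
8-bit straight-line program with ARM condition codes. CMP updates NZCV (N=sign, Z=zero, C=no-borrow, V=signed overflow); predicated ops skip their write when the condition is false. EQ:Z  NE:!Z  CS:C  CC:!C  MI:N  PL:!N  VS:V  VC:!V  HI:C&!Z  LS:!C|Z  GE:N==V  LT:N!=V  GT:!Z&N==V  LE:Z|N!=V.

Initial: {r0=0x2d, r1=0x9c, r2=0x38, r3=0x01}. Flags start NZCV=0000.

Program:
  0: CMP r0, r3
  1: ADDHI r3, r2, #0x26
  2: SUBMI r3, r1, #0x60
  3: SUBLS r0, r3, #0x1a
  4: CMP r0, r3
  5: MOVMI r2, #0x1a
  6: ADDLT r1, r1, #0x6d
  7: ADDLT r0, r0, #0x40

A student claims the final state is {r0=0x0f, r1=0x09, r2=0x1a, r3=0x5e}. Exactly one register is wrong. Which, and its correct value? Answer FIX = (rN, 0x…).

FIX = (r0, 0x6d)

0: ✓ CMP  NZCV=0010
1: ✓ ADDHI  r3←0x5e
2: · SUBMI
3: · SUBLS
4: ✓ CMP  NZCV=1000
5: ✓ MOVMI  r2←0x1a
6: ✓ ADDLT  r1←0x09
7: ✓ ADDLT  r0←0x6d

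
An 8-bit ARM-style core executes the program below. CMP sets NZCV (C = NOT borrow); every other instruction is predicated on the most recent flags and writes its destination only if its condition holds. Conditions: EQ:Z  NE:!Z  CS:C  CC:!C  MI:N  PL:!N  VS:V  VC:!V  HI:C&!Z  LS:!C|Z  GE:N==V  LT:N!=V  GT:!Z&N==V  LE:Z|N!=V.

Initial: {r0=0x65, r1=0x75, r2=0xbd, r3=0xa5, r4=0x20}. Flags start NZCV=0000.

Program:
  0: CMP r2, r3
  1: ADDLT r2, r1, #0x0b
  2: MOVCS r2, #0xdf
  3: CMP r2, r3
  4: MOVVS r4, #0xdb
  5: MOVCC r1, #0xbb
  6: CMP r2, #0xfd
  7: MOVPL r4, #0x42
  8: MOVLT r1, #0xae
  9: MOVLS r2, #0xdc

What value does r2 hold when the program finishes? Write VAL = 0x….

0: ✓ CMP  NZCV=0010
1: · ADDLT
2: ✓ MOVCS  r2←0xdf
3: ✓ CMP  NZCV=0010
4: · MOVVS
5: · MOVCC
6: ✓ CMP  NZCV=1000
7: · MOVPL
8: ✓ MOVLT  r1←0xae
9: ✓ MOVLS  r2←0xdc

VAL = 0xdc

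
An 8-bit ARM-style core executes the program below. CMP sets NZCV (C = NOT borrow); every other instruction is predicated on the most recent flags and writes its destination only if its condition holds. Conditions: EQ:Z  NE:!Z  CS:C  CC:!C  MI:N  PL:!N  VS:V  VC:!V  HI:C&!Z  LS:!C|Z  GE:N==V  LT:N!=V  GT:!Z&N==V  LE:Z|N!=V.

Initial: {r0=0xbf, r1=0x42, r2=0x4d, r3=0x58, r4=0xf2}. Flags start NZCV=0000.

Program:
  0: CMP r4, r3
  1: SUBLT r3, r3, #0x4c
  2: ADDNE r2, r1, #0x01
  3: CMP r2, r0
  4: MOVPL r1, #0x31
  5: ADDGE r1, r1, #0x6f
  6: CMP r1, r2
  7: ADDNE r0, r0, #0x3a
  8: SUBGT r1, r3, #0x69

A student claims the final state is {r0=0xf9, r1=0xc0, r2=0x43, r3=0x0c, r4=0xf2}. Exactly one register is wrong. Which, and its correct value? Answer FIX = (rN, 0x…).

0: ✓ CMP  NZCV=1010
1: ✓ SUBLT  r3←0x0c
2: ✓ ADDNE  r2←0x43
3: ✓ CMP  NZCV=1001
4: · MOVPL
5: ✓ ADDGE  r1←0xb1
6: ✓ CMP  NZCV=0011
7: ✓ ADDNE  r0←0xf9
8: · SUBGT

FIX = (r1, 0xb1)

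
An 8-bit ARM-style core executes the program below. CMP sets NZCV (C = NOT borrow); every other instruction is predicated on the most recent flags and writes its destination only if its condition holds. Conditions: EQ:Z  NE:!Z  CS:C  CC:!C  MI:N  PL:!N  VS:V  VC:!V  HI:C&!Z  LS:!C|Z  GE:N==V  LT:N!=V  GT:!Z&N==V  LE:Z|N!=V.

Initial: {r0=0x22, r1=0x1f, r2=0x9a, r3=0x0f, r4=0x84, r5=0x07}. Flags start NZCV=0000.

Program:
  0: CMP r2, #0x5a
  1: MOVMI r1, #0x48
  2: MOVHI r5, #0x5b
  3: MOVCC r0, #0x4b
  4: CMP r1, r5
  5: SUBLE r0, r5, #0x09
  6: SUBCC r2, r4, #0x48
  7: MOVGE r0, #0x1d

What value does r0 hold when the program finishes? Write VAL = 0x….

[0] flags=0011 → (cmp)
[1] flags=0011 MI?F → skip
[2] flags=0011 HI?T → r5=0x5b
[3] flags=0011 CC?F → skip
[4] flags=1000 → (cmp)
[5] flags=1000 LE?T → r0=0x52
[6] flags=1000 CC?T → r2=0x3c
[7] flags=1000 GE?F → skip

VAL = 0x52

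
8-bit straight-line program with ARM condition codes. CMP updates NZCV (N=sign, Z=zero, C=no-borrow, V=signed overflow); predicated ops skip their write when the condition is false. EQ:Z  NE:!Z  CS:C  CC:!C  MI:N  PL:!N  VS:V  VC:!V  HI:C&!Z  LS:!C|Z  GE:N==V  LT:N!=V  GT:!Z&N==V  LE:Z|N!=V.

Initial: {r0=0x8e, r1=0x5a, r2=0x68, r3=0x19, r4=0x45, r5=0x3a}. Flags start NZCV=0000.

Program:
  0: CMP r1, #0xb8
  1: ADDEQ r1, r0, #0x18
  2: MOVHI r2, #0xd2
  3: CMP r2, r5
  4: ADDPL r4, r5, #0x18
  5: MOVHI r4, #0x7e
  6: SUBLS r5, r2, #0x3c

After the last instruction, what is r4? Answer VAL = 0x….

[0] flags=1001 → (cmp)
[1] flags=1001 EQ?F → skip
[2] flags=1001 HI?F → skip
[3] flags=0010 → (cmp)
[4] flags=0010 PL?T → r4=0x52
[5] flags=0010 HI?T → r4=0x7e
[6] flags=0010 LS?F → skip

VAL = 0x7e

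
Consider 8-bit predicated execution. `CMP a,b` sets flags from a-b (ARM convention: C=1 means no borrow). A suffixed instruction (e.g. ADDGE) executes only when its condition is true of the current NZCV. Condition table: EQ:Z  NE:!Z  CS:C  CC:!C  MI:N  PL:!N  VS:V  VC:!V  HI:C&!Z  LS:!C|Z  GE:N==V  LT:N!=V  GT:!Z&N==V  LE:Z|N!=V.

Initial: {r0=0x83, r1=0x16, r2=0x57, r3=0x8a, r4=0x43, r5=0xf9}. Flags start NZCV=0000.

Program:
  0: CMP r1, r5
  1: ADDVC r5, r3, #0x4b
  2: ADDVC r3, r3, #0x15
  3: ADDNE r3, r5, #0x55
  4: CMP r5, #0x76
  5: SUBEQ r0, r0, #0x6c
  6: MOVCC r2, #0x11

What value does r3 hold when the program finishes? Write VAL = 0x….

[0] flags=0000 → (cmp)
[1] flags=0000 VC?T → r5=0xd5
[2] flags=0000 VC?T → r3=0x9f
[3] flags=0000 NE?T → r3=0x2a
[4] flags=0011 → (cmp)
[5] flags=0011 EQ?F → skip
[6] flags=0011 CC?F → skip

VAL = 0x2a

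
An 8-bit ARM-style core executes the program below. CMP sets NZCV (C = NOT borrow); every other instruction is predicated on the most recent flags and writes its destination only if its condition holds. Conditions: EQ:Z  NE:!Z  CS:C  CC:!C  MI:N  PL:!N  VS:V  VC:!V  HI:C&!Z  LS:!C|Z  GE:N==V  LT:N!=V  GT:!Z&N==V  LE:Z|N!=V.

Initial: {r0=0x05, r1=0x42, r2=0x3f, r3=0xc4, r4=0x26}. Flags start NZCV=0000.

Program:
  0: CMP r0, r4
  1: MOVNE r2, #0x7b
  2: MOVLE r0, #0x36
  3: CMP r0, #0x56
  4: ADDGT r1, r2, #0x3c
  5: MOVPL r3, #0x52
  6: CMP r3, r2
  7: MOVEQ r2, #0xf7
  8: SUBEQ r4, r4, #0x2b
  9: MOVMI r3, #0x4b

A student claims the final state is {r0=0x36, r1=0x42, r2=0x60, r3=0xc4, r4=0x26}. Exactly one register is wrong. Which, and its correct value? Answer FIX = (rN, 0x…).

FIX = (r2, 0x7b)

0: ✓ CMP  NZCV=1000
1: ✓ MOVNE  r2←0x7b
2: ✓ MOVLE  r0←0x36
3: ✓ CMP  NZCV=1000
4: · ADDGT
5: · MOVPL
6: ✓ CMP  NZCV=0011
7: · MOVEQ
8: · SUBEQ
9: · MOVMI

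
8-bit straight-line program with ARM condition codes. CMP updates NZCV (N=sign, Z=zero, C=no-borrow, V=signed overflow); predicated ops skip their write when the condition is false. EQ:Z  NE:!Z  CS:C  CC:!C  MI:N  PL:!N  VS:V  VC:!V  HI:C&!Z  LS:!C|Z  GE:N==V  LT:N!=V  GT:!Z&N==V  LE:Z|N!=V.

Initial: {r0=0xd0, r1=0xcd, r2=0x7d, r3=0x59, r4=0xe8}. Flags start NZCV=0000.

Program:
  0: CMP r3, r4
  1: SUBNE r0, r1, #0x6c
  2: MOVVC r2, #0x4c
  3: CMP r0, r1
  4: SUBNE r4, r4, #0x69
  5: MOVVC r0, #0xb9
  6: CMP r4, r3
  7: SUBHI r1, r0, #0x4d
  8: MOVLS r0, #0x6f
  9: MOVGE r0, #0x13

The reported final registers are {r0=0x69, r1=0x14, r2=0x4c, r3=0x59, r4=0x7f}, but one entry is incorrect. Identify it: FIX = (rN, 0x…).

FIX = (r0, 0x13)

[0] flags=0000 → (cmp)
[1] flags=0000 NE?T → r0=0x61
[2] flags=0000 VC?T → r2=0x4c
[3] flags=1001 → (cmp)
[4] flags=1001 NE?T → r4=0x7f
[5] flags=1001 VC?F → skip
[6] flags=0010 → (cmp)
[7] flags=0010 HI?T → r1=0x14
[8] flags=0010 LS?F → skip
[9] flags=0010 GE?T → r0=0x13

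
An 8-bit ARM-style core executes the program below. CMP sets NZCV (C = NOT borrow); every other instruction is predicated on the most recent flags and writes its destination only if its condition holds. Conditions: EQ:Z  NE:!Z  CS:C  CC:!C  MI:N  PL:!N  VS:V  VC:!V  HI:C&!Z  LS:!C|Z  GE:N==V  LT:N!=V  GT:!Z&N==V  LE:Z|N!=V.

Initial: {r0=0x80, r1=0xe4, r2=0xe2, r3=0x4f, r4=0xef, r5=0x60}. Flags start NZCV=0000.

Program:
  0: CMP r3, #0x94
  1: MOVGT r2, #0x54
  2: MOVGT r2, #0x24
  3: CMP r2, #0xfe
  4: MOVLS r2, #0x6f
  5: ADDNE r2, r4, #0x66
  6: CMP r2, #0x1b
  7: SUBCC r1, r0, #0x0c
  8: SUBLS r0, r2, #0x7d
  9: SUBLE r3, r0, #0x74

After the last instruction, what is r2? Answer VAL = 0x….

VAL = 0x55

0: ✓ CMP  NZCV=1001
1: ✓ MOVGT  r2←0x54
2: ✓ MOVGT  r2←0x24
3: ✓ CMP  NZCV=0000
4: ✓ MOVLS  r2←0x6f
5: ✓ ADDNE  r2←0x55
6: ✓ CMP  NZCV=0010
7: · SUBCC
8: · SUBLS
9: · SUBLE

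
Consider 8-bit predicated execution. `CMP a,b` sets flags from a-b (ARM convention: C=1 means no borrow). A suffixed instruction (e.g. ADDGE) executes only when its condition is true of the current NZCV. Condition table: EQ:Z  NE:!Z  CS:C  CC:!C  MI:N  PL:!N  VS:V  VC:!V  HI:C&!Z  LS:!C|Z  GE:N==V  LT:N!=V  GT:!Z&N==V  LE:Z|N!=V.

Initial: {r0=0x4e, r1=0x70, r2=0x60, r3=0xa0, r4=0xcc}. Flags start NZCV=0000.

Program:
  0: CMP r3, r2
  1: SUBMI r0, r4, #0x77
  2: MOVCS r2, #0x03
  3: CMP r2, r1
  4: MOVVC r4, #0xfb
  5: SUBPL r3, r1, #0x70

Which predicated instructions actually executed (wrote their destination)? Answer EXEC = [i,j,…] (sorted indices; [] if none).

0: ✓ CMP  NZCV=0011
1: · SUBMI
2: ✓ MOVCS  r2←0x03
3: ✓ CMP  NZCV=1000
4: ✓ MOVVC  r4←0xfb
5: · SUBPL

EXEC = [2,4]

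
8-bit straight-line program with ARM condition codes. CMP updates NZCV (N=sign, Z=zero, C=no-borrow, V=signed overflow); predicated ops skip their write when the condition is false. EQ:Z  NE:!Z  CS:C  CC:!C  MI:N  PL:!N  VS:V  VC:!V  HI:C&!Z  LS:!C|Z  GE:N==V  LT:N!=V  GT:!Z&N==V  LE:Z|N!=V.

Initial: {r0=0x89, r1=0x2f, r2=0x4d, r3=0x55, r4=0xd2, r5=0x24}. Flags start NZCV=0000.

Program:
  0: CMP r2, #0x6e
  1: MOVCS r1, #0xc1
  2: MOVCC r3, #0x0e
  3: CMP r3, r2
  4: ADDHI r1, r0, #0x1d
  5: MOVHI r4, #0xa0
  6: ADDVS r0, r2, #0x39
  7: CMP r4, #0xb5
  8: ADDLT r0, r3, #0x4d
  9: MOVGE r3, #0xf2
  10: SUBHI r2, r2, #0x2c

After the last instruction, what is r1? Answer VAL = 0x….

[0] flags=1000 → (cmp)
[1] flags=1000 CS?F → skip
[2] flags=1000 CC?T → r3=0x0e
[3] flags=1000 → (cmp)
[4] flags=1000 HI?F → skip
[5] flags=1000 HI?F → skip
[6] flags=1000 VS?F → skip
[7] flags=0010 → (cmp)
[8] flags=0010 LT?F → skip
[9] flags=0010 GE?T → r3=0xf2
[10] flags=0010 HI?T → r2=0x21

VAL = 0x2f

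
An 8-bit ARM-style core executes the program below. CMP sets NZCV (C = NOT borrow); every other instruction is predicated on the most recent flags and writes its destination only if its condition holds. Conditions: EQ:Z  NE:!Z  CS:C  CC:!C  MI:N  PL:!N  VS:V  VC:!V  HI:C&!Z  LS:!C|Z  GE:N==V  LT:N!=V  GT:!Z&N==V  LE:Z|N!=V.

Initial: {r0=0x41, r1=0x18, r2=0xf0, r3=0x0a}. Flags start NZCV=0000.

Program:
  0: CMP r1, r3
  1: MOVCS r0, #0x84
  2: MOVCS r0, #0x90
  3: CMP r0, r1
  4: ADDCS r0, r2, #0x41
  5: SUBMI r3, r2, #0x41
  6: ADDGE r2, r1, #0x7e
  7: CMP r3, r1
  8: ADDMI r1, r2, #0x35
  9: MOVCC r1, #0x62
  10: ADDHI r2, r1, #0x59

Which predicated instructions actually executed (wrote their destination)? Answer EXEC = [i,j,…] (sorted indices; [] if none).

0: ✓ CMP  NZCV=0010
1: ✓ MOVCS  r0←0x84
2: ✓ MOVCS  r0←0x90
3: ✓ CMP  NZCV=0011
4: ✓ ADDCS  r0←0x31
5: · SUBMI
6: · ADDGE
7: ✓ CMP  NZCV=1000
8: ✓ ADDMI  r1←0x25
9: ✓ MOVCC  r1←0x62
10: · ADDHI

EXEC = [1,2,4,8,9]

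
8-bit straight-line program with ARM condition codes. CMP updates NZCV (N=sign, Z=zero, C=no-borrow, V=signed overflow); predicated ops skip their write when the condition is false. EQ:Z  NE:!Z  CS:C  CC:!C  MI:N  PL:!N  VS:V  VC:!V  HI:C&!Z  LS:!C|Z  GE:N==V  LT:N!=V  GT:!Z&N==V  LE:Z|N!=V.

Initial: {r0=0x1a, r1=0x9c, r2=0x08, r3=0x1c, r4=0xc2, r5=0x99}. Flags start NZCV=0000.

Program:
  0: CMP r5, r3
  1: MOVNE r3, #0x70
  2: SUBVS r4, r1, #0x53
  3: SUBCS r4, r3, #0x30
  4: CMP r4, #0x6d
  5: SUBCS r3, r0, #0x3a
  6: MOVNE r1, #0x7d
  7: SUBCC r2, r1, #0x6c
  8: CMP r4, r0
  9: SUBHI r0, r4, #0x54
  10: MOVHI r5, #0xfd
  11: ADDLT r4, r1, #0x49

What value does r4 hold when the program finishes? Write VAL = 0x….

[0] flags=0011 → (cmp)
[1] flags=0011 NE?T → r3=0x70
[2] flags=0011 VS?T → r4=0x49
[3] flags=0011 CS?T → r4=0x40
[4] flags=1000 → (cmp)
[5] flags=1000 CS?F → skip
[6] flags=1000 NE?T → r1=0x7d
[7] flags=1000 CC?T → r2=0x11
[8] flags=0010 → (cmp)
[9] flags=0010 HI?T → r0=0xec
[10] flags=0010 HI?T → r5=0xfd
[11] flags=0010 LT?F → skip

VAL = 0x40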